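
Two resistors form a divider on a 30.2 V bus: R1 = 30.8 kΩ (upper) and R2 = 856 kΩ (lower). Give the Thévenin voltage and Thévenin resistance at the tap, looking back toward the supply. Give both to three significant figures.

V_th = 29.2 V, R_th = 29.7 kΩ

V_th is the open-circuit tap voltage: 30.2 × 856/(30.8 + 856) = 29.2 V.
With the supply zeroed, R1 and R2 appear in parallel from the tap: R_th = R1‖R2 = (30.8 × 856)/886.8 = 29.7 kΩ.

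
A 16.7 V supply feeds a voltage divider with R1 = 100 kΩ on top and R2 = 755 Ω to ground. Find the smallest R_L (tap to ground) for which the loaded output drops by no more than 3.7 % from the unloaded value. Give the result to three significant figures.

R_L(min) ≈ 19.5 kΩ

Output resistance R_th = R1‖R2 = (100000 × 755)/100800 = 749.3 Ω.
The fractional drop is R_th/(R_th + R_L); requiring this ≤ 0.0370 gives R_L ≥ R_th(1/0.0370 − 1) = 749.3 × 26.03 = 19.5 kΩ.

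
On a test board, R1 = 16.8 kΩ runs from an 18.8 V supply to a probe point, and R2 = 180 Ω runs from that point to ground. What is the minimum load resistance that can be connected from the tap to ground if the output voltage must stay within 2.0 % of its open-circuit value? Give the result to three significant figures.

R_L(min) ≈ 8.73 kΩ

Output resistance R_th = R1‖R2 = (16800 × 180)/16980 = 178.1 Ω.
The fractional drop is R_th/(R_th + R_L); requiring this ≤ 0.0200 gives R_L ≥ R_th(1/0.0200 − 1) = 178.1 × 49.00 = 8.73 kΩ.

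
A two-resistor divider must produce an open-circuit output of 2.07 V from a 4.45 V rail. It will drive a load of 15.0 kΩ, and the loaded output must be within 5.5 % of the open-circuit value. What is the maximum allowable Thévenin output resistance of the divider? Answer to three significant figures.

Loading drop = R_th/(R_th + R_L) ≤ 0.0550, so R_th ≤ R_L · ε/(1−ε) = 15.0 kΩ × 0.0550/0.9450 = 873 Ω.

R_th ≤ 873 Ω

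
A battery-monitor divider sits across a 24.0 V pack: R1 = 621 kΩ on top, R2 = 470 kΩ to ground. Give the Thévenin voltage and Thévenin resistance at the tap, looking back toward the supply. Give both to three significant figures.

V_th = 10.3 V, R_th = 268 kΩ

V_th is the open-circuit tap voltage: 24.0 × 470/(621 + 470) = 10.3 V.
With the supply zeroed, R1 and R2 appear in parallel from the tap: R_th = R1‖R2 = (621 × 470)/1091 = 268 kΩ.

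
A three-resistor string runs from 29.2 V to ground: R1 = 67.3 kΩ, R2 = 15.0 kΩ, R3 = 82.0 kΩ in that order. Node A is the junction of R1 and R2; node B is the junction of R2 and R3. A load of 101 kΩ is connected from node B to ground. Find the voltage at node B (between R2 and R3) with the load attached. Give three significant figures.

At node B, R3 is in parallel with the load: R3‖R_L = 45.26 kΩ.
Below node A the resistance is R2 + (R3‖R_L) = 60.26 kΩ, so V_A = 29.2 × 60.26/127.6 = 13.79 V.
Then V_B = V_A × (R3‖R_L)/(R2 + R3‖R_L) = 13.79 × 45.26/60.26 = 10.4 V.

V ≈ 10.4 V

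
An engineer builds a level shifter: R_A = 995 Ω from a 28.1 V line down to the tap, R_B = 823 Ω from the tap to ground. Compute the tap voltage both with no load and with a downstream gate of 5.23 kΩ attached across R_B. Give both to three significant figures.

Open-circuit: V = 28.1 × 823/(995 + 823) = 12.7 V.
With the load, R_B becomes R_B‖R_L = 711.1 Ω, so V = 28.1 × 711.1/1706 = 11.7 V.

Unloaded: 12.7 V; loaded: 11.7 V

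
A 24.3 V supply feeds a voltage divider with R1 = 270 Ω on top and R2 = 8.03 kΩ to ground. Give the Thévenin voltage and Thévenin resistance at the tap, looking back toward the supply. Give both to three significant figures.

V_th = 23.5 V, R_th = 261 Ω

V_th is the open-circuit tap voltage: 24.3 × 8030/(270 + 8030) = 23.5 V.
With the supply zeroed, R1 and R2 appear in parallel from the tap: R_th = R1‖R2 = (270 × 8030)/8300 = 261 Ω.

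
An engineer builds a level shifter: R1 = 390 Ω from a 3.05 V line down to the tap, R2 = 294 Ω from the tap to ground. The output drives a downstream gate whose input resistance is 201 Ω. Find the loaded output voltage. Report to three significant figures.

The load sits in parallel with R2: R2‖R_L = (294 × 201) / (294 + 201) = 119.4 Ω.
V_out = 3.05 × 119.4 / (390 + 119.4) = 3.05 × 119.4/509.4 = 0.715 V.

V_out ≈ 0.715 V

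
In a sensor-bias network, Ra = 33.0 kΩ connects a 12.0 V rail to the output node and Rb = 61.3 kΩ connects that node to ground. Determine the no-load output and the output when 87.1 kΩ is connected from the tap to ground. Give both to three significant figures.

Open-circuit: V = 12.0 × 61.3/(33.0 + 61.3) = 7.80 V.
With the load, Rb becomes Rb‖R_L = 35.98 kΩ, so V = 12.0 × 35.98/68.98 = 6.26 V.

Unloaded: 7.80 V; loaded: 6.26 V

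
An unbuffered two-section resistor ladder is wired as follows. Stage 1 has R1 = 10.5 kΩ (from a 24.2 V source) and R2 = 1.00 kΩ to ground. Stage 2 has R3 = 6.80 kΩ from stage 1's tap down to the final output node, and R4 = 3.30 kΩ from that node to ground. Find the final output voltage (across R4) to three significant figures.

V_out ≈ 0.631 V

Stage 2 presents R3+R4 = 10.10 kΩ as a load on stage 1's tap.
Stage 1's lower leg becomes R2‖(R3+R4) = 0.9099 kΩ, so V_mid = 24.2 × 0.9099/11.41 = 1.930 V.
Stage 2 is itself unloaded: V_out = V_mid × R4/(R3+R4) = 1.930 × 3.30/10.10 = 0.631 V.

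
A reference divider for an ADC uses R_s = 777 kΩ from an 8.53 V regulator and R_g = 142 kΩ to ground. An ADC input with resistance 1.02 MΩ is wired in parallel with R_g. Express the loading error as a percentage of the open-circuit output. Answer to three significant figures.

The divider's output (Thévenin) resistance is R_s‖R_g = 120.1 kΩ.
Fractional drop under load = R_th/(R_th + R_L) = 120.1 / (120.1 + 1020) = 0.1053.
So the output falls by 10.5 %.

10.5 %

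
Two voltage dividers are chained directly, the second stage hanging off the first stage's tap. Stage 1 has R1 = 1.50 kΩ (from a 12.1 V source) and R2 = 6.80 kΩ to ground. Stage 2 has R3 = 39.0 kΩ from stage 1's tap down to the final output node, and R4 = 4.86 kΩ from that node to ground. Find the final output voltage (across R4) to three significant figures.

V_out ≈ 1.07 V

Stage 2 presents R3+R4 = 43.86 kΩ as a load on stage 1's tap.
Stage 1's lower leg becomes R2‖(R3+R4) = 5.887 kΩ, so V_mid = 12.1 × 5.887/7.387 = 9.643 V.
Stage 2 is itself unloaded: V_out = V_mid × R4/(R3+R4) = 9.643 × 4.86/43.86 = 1.07 V.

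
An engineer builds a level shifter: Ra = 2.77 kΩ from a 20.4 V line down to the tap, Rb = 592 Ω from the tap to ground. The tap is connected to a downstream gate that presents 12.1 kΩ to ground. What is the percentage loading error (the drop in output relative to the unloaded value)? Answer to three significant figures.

The divider's output (Thévenin) resistance is Ra‖Rb = 487.8 Ω.
Fractional drop under load = R_th/(R_th + R_L) = 487.8 / (487.8 + 12100) = 0.03875.
So the output falls by 3.87 %.

3.87 %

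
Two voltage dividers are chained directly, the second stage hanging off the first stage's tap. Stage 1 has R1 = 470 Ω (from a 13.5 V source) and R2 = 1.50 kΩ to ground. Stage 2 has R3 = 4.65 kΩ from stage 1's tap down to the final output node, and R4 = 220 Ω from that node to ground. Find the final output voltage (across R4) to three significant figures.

V_out ≈ 0.433 V

Stage 2 presents R3+R4 = 4870 Ω as a load on stage 1's tap.
Stage 1's lower leg becomes R2‖(R3+R4) = 1147 Ω, so V_mid = 13.5 × 1147/1617 = 9.576 V.
Stage 2 is itself unloaded: V_out = V_mid × R4/(R3+R4) = 9.576 × 220/4870 = 0.433 V.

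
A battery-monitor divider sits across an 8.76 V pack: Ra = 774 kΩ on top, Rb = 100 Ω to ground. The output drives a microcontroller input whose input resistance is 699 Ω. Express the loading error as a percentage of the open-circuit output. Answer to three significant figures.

12.5 %

Unloaded V = 8.76 × 100/774100 = 0.0011316 V.
Loaded: Rb‖R_L = 87.48 Ω, giving V = 8.76 × 87.48/774100 = 0.00099002 V.
Drop = (0.0011316 − 0.00099002) / 0.0011316 = 12.5 %.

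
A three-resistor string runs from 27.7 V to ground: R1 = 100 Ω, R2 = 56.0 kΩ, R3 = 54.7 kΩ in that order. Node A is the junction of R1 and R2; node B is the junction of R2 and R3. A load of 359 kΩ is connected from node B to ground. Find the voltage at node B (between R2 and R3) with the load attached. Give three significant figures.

V ≈ 12.7 V

At node B, R3 is in parallel with the load: R3‖R_L = 47470 Ω.
Below node A the resistance is R2 + (R3‖R_L) = 103500 Ω, so V_A = 27.7 × 103500/103600 = 27.67 V.
Then V_B = V_A × (R3‖R_L)/(R2 + R3‖R_L) = 27.67 × 47470/103500 = 12.7 V.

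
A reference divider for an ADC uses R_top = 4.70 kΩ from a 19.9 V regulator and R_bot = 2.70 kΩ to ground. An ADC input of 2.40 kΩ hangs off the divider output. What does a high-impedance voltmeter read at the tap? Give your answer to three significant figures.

The load sits in parallel with R_bot: R_bot‖R_L = (2.70 × 2.40) / (2.70 + 2.40) = 1.271 kΩ.
V_out = 19.9 × 1.271 / (4.70 + 1.271) = 19.9 × 1.271/5.971 = 4.23 V.

V_out ≈ 4.23 V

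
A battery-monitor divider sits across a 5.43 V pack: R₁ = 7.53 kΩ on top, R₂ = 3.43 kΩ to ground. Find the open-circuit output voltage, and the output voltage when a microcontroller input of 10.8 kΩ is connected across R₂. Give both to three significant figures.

Open-circuit: V = 5.43 × 3.43/(7.53 + 3.43) = 1.70 V.
With the load, R₂ becomes R₂‖R_L = 2.603 kΩ, so V = 5.43 × 2.603/10.13 = 1.39 V.

Unloaded: 1.70 V; loaded: 1.39 V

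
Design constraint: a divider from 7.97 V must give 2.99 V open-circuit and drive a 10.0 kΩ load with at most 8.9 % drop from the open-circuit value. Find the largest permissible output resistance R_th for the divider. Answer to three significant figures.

R_th ≤ 977 Ω

Loading drop = R_th/(R_th + R_L) ≤ 0.0890, so R_th ≤ R_L · ε/(1−ε) = 10.0 kΩ × 0.0890/0.9110 = 977 Ω.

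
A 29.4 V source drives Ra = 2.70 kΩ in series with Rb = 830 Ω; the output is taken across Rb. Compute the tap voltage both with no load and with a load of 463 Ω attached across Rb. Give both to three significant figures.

Open-circuit: V = 29.4 × 830/(2700 + 830) = 6.91 V.
With the load, Rb becomes Rb‖R_L = 297.2 Ω, so V = 29.4 × 297.2/2997 = 2.92 V.

Unloaded: 6.91 V; loaded: 2.92 V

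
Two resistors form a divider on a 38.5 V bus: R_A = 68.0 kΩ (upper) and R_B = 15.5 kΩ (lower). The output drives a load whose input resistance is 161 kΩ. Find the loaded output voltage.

V_out ≈ 6.63 V

The load sits in parallel with R_B: R_B‖R_L = (15.5 × 161) / (15.5 + 161) = 14.14 kΩ.
V_out = 38.5 × 14.14 / (68.0 + 14.14) = 38.5 × 14.14/82.14 = 6.63 V.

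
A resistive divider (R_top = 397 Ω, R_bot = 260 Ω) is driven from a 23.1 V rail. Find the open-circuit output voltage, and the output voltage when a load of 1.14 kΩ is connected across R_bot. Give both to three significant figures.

Unloaded: 9.14 V; loaded: 8.03 V

Open-circuit: V = 23.1 × 260/(397 + 260) = 9.14 V.
With the load, R_bot becomes R_bot‖R_L = 211.7 Ω, so V = 23.1 × 211.7/608.7 = 8.03 V.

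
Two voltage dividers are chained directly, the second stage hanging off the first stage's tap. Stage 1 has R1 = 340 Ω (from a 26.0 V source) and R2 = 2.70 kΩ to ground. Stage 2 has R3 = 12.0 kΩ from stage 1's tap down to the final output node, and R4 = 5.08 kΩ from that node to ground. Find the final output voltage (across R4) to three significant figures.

Stage 2 presents R3+R4 = 17080 Ω as a load on stage 1's tap.
Stage 1's lower leg becomes R2‖(R3+R4) = 2331 Ω, so V_mid = 26.0 × 2331/2671 = 22.69 V.
Stage 2 is itself unloaded: V_out = V_mid × R4/(R3+R4) = 22.69 × 5080/17080 = 6.75 V.

V_out ≈ 6.75 V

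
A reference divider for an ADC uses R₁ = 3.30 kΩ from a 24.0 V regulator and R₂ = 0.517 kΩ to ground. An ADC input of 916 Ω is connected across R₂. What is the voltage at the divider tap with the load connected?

The load sits in parallel with R₂: R₂‖R_L = (517 × 916) / (517 + 916) = 330.5 Ω.
V_out = 24.0 × 330.5 / (3300 + 330.5) = 24.0 × 330.5/3630 = 2.18 V.
(Unloaded it would have been 3.25 V.)

V_out ≈ 2.18 V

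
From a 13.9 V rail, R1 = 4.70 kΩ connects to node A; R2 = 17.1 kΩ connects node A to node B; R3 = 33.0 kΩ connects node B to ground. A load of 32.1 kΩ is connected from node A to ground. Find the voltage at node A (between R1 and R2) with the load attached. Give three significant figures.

V ≈ 11.2 V

Below node A the series string R2+R3 = 50.10 kΩ sits in parallel with the 32.1 kΩ load: 19.56 kΩ.
V_A = 13.9 × 19.56/(4.70 + 19.56) = 11.2 V.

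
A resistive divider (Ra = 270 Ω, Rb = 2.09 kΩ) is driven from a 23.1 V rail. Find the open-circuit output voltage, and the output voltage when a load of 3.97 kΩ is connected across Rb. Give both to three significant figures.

Open-circuit: V = 23.1 × 2090/(270 + 2090) = 20.5 V.
With the load, Rb becomes Rb‖R_L = 1369 Ω, so V = 23.1 × 1369/1639 = 19.3 V.

Unloaded: 20.5 V; loaded: 19.3 V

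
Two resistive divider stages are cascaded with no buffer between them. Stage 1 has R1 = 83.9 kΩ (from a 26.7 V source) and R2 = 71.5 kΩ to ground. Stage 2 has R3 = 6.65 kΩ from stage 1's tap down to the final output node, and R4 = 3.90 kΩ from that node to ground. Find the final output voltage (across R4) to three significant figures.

Stage 2 presents R3+R4 = 10.55 kΩ as a load on stage 1's tap.
Stage 1's lower leg becomes R2‖(R3+R4) = 9.193 kΩ, so V_mid = 26.7 × 9.193/93.09 = 2.637 V.
Stage 2 is itself unloaded: V_out = V_mid × R4/(R3+R4) = 2.637 × 3.90/10.55 = 0.975 V.

V_out ≈ 0.975 V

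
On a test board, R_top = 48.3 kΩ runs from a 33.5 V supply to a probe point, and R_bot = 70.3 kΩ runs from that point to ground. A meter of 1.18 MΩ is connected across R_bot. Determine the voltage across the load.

The load sits in parallel with R_bot: R_bot‖R_L = (70.3 × 1180) / (70.3 + 1180) = 66.35 kΩ.
V_out = 33.5 × 66.35 / (48.3 + 66.35) = 33.5 × 66.35/114.6 = 19.4 V.

V_out ≈ 19.4 V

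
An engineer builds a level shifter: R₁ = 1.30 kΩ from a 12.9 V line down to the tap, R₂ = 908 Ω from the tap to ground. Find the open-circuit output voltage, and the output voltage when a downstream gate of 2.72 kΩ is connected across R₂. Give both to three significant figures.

Unloaded: 5.30 V; loaded: 4.43 V

Open-circuit: V = 12.9 × 908/(1300 + 908) = 5.30 V.
With the load, R₂ becomes R₂‖R_L = 680.7 Ω, so V = 12.9 × 680.7/1981 = 4.43 V.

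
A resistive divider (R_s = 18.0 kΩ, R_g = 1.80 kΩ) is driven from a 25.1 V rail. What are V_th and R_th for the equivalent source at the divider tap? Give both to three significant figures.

V_th is the open-circuit tap voltage: 25.1 × 1.80/(18.0 + 1.80) = 2.28 V.
With the supply zeroed, R_s and R_g appear in parallel from the tap: R_th = R_s‖R_g = (18.0 × 1.80)/19.80 = 1.64 kΩ.

V_th = 2.28 V, R_th = 1.64 kΩ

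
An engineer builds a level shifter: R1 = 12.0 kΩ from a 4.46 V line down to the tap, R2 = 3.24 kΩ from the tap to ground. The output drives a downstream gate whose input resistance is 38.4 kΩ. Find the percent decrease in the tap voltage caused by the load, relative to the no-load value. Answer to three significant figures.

The divider's output (Thévenin) resistance is R1‖R2 = 2.551 kΩ.
Fractional drop under load = R_th/(R_th + R_L) = 2.551 / (2.551 + 38.4) = 0.06230.
So the output falls by 6.23 %.

6.23 %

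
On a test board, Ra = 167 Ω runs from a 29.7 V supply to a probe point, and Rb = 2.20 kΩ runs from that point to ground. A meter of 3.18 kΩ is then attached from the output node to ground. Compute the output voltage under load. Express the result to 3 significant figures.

V_out ≈ 26.3 V

The load sits in parallel with Rb: Rb‖R_L = (2200 × 3180) / (2200 + 3180) = 1300 Ω.
V_out = 29.7 × 1300 / (167 + 1300) = 29.7 × 1300/1467 = 26.3 V.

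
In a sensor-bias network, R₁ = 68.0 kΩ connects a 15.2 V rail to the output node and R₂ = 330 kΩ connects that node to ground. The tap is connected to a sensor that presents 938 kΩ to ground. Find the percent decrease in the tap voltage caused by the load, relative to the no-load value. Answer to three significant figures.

The divider's output (Thévenin) resistance is R₁‖R₂ = 56.38 kΩ.
Fractional drop under load = R_th/(R_th + R_L) = 56.38 / (56.38 + 938) = 0.05670.
So the output falls by 5.67 %.

5.67 %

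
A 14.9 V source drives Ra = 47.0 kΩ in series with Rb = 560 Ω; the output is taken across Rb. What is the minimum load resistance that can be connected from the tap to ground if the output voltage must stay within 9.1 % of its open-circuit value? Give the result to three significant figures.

R_L(min) ≈ 5.53 kΩ

Output resistance R_th = Ra‖Rb = (47000 × 560)/47560 = 553.4 Ω.
The fractional drop is R_th/(R_th + R_L); requiring this ≤ 0.0910 gives R_L ≥ R_th(1/0.0910 − 1) = 553.4 × 9.989 = 5.53 kΩ.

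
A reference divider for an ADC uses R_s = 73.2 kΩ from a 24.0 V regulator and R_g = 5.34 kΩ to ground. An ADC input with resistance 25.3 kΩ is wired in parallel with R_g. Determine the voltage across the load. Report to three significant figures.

V_out ≈ 1.36 V

The load sits in parallel with R_g: R_g‖R_L = (5.34 × 25.3) / (5.34 + 25.3) = 4.409 kΩ.
V_out = 24.0 × 4.409 / (73.2 + 4.409) = 24.0 × 4.409/77.61 = 1.36 V.
(Unloaded it would have been 1.63 V.)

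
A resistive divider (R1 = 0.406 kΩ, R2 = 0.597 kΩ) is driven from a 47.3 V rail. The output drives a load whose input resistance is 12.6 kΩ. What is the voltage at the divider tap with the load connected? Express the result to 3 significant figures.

The load sits in parallel with R2: R2‖R_L = (597 × 12600) / (597 + 12600) = 570.0 Ω.
V_out = 47.3 × 570.0 / (406 + 570.0) = 47.3 × 570.0/976.0 = 27.6 V.

V_out ≈ 27.6 V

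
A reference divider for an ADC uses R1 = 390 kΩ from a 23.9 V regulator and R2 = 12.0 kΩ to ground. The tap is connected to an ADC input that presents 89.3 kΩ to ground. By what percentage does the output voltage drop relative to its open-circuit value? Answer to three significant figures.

Unloaded V = 23.9 × 12.0/402.0 = 0.71343 V.
Loaded: R2‖R_L = 10.58 kΩ, giving V = 23.9 × 10.58/400.6 = 0.63115 V.
Drop = (0.71343 − 0.63115) / 0.71343 = 11.5 %.

11.5 %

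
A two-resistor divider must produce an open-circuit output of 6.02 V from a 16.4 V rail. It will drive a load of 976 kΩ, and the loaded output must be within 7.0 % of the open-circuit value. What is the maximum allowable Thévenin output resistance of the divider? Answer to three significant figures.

Loading drop = R_th/(R_th + R_L) ≤ 0.0700, so R_th ≤ R_L · ε/(1−ε) = 976 kΩ × 0.0700/0.9300 = 73.5 kΩ.
(Any R1, R2 with R2/(R1+R2) = 0.367 and R1‖R2 ≤ 73.5 kΩ will meet the spec.)

R_th ≤ 73.5 kΩ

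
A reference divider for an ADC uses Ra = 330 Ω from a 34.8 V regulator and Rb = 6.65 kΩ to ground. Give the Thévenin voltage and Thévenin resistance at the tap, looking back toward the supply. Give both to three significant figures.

V_th is the open-circuit tap voltage: 34.8 × 6650/(330 + 6650) = 33.2 V.
With the supply zeroed, Ra and Rb appear in parallel from the tap: R_th = Ra‖Rb = (330 × 6650)/6980 = 314 Ω.

V_th = 33.2 V, R_th = 314 Ω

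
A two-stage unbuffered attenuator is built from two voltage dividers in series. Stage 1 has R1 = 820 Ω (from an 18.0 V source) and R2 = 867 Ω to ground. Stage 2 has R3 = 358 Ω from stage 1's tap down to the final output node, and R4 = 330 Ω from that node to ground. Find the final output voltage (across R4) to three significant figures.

Stage 2 presents R3+R4 = 688.0 Ω as a load on stage 1's tap.
Stage 1's lower leg becomes R2‖(R3+R4) = 383.6 Ω, so V_mid = 18.0 × 383.6/1204 = 5.737 V.
Stage 2 is itself unloaded: V_out = V_mid × R4/(R3+R4) = 5.737 × 330/688.0 = 2.75 V.

V_out ≈ 2.75 V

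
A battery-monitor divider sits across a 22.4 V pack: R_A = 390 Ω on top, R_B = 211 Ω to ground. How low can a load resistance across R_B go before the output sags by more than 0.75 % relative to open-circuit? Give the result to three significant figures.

R_L(min) ≈ 18.1 kΩ

Output resistance R_th = R_A‖R_B = (390 × 211)/601.0 = 136.9 Ω.
The fractional drop is R_th/(R_th + R_L); requiring this ≤ 0.00750 gives R_L ≥ R_th(1/0.00750 − 1) = 136.9 × 132.3 = 18.1 kΩ.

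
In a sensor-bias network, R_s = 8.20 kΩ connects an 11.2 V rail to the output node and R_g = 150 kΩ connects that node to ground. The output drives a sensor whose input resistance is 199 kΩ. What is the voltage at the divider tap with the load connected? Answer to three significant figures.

V_out ≈ 10.2 V

The load sits in parallel with R_g: R_g‖R_L = (150 × 199) / (150 + 199) = 85.53 kΩ.
V_out = 11.2 × 85.53 / (8.20 + 85.53) = 11.2 × 85.53/93.73 = 10.2 V.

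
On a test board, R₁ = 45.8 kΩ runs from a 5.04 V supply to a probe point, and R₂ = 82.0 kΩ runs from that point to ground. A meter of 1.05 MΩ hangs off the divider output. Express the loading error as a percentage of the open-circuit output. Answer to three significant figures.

2.72 %

The divider's output (Thévenin) resistance is R₁‖R₂ = 29.39 kΩ.
Fractional drop under load = R_th/(R_th + R_L) = 29.39 / (29.39 + 1050) = 0.02723.
So the output falls by 2.72 %.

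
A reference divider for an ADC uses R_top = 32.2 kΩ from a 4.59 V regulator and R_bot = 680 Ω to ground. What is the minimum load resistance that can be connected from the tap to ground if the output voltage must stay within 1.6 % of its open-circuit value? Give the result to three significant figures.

Output resistance R_th = R_top‖R_bot = (32200 × 680)/32880 = 665.9 Ω.
The fractional drop is R_th/(R_th + R_L); requiring this ≤ 0.0160 gives R_L ≥ R_th(1/0.0160 − 1) = 665.9 × 61.50 = 41.0 kΩ.

R_L(min) ≈ 41.0 kΩ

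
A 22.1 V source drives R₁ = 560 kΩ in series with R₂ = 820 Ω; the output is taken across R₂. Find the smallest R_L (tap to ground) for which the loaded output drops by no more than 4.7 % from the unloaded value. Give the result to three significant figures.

Output resistance R_th = R₁‖R₂ = (560000 × 820)/560800 = 818.8 Ω.
The fractional drop is R_th/(R_th + R_L); requiring this ≤ 0.0470 gives R_L ≥ R_th(1/0.0470 − 1) = 818.8 × 20.28 = 16.6 kΩ.

R_L(min) ≈ 16.6 kΩ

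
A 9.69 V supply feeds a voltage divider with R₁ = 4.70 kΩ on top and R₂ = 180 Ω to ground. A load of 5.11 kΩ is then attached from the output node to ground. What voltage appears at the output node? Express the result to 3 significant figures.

V_out ≈ 0.346 V

The load sits in parallel with R₂: R₂‖R_L = (180 × 5110) / (180 + 5110) = 173.9 Ω.
V_out = 9.69 × 173.9 / (4700 + 173.9) = 9.69 × 173.9/4874 = 0.346 V.
(Unloaded it would have been 0.357 V.)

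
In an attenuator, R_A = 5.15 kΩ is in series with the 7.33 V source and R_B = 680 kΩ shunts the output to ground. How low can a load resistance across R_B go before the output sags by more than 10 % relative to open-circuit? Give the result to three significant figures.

R_L(min) ≈ 46.0 kΩ

Output resistance R_th = R_A‖R_B = (5.15 × 680)/685.1 = 5.111 kΩ.
The fractional drop is R_th/(R_th + R_L); requiring this ≤ 0.100 gives R_L ≥ R_th(1/0.100 − 1) = 5.111 × 9.000 = 46.0 kΩ.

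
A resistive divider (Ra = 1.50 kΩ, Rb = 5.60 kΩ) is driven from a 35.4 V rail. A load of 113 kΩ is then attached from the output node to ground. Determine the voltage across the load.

The load sits in parallel with Rb: Rb‖R_L = (5.60 × 113) / (5.60 + 113) = 5.336 kΩ.
V_out = 35.4 × 5.336 / (1.50 + 5.336) = 35.4 × 5.336/6.836 = 27.6 V.

V_out ≈ 27.6 V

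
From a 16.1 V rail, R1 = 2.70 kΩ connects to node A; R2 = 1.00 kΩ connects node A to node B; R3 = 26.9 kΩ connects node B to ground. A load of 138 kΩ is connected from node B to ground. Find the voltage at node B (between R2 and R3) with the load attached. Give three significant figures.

V ≈ 13.8 V

At node B, R3 is in parallel with the load: R3‖R_L = 22.51 kΩ.
Below node A the resistance is R2 + (R3‖R_L) = 23.51 kΩ, so V_A = 16.1 × 23.51/26.21 = 14.44 V.
Then V_B = V_A × (R3‖R_L)/(R2 + R3‖R_L) = 14.44 × 22.51/23.51 = 13.8 V.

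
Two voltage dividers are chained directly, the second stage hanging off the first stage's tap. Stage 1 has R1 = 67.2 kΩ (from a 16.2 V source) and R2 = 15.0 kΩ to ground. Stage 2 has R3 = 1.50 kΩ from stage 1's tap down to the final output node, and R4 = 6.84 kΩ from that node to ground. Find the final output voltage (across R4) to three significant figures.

Stage 2 presents R3+R4 = 8.340 kΩ as a load on stage 1's tap.
Stage 1's lower leg becomes R2‖(R3+R4) = 5.360 kΩ, so V_mid = 16.2 × 5.360/72.56 = 1.197 V.
Stage 2 is itself unloaded: V_out = V_mid × R4/(R3+R4) = 1.197 × 6.84/8.340 = 0.981 V.

V_out ≈ 0.981 V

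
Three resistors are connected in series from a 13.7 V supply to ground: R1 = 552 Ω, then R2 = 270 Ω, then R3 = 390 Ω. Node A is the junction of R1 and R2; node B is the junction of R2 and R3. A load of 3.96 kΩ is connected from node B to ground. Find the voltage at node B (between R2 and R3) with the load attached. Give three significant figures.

V ≈ 4.13 V

At node B, R3 is in parallel with the load: R3‖R_L = 355.0 Ω.
Below node A the resistance is R2 + (R3‖R_L) = 625.0 Ω, so V_A = 13.7 × 625.0/1177 = 7.275 V.
Then V_B = V_A × (R3‖R_L)/(R2 + R3‖R_L) = 7.275 × 355.0/625.0 = 4.13 V.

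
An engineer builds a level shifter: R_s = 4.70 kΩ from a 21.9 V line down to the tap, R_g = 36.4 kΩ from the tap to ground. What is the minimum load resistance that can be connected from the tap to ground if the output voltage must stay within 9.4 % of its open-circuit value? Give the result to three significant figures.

R_L(min) ≈ 40.1 kΩ

Output resistance R_th = R_s‖R_g = (4.70 × 36.4)/41.10 = 4.163 kΩ.
The fractional drop is R_th/(R_th + R_L); requiring this ≤ 0.0940 gives R_L ≥ R_th(1/0.0940 − 1) = 4.163 × 9.638 = 40.1 kΩ.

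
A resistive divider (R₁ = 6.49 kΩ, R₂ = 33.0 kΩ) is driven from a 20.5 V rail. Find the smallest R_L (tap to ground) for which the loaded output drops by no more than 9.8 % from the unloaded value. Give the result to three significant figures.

R_L(min) ≈ 49.9 kΩ

Output resistance R_th = R₁‖R₂ = (6.49 × 33.0)/39.49 = 5.423 kΩ.
The fractional drop is R_th/(R_th + R_L); requiring this ≤ 0.0980 gives R_L ≥ R_th(1/0.0980 − 1) = 5.423 × 9.204 = 49.9 kΩ.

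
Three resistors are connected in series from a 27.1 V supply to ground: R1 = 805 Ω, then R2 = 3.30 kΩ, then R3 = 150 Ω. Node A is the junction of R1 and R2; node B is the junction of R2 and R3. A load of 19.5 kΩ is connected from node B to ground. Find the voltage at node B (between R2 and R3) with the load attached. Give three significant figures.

At node B, R3 is in parallel with the load: R3‖R_L = 148.9 Ω.
Below node A the resistance is R2 + (R3‖R_L) = 3449 Ω, so V_A = 27.1 × 3449/4254 = 21.97 V.
Then V_B = V_A × (R3‖R_L)/(R2 + R3‖R_L) = 21.97 × 148.9/3449 = 0.948 V.

V ≈ 0.948 V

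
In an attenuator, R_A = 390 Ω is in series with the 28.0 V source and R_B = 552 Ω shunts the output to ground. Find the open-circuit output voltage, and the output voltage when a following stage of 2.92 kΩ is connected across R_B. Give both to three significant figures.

Unloaded: 16.4 V; loaded: 15.2 V

Open-circuit: V = 28.0 × 552/(390 + 552) = 16.4 V.
With the load, R_B becomes R_B‖R_L = 464.2 Ω, so V = 28.0 × 464.2/854.2 = 15.2 V.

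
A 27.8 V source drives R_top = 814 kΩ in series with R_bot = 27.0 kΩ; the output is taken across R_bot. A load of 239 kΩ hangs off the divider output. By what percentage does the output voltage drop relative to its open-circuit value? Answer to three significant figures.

Unloaded V = 27.8 × 27.0/841.0 = 0.89251 V.
Loaded: R_bot‖R_L = 24.26 kΩ, giving V = 27.8 × 24.26/838.3 = 0.80454 V.
Drop = (0.89251 − 0.80454) / 0.89251 = 9.86 %.

9.86 %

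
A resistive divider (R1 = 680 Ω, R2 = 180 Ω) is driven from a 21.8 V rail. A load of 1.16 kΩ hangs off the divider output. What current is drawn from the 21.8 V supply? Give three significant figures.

I ≈ 26.1 mA

R2‖R_L = 155.8 Ω, so the source sees R1 + R2‖R_L = 835.8 Ω.
I = 21.8 V / 835.8 Ω = 26.1 mA.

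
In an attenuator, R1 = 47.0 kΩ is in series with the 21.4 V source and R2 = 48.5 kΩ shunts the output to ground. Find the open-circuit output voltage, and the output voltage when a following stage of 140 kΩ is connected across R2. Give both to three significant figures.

Open-circuit: V = 21.4 × 48.5/(47.0 + 48.5) = 10.9 V.
With the load, R2 becomes R2‖R_L = 36.02 kΩ, so V = 21.4 × 36.02/83.02 = 9.29 V.

Unloaded: 10.9 V; loaded: 9.29 V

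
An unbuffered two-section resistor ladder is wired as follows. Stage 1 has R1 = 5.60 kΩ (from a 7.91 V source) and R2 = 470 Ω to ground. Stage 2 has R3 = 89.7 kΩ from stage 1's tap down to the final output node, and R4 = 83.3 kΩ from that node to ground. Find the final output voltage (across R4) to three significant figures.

V_out ≈ 0.294 V

Stage 2 presents R3+R4 = 173000 Ω as a load on stage 1's tap.
Stage 1's lower leg becomes R2‖(R3+R4) = 468.7 Ω, so V_mid = 7.91 × 468.7/6069 = 0.6109 V.
Stage 2 is itself unloaded: V_out = V_mid × R4/(R3+R4) = 0.6109 × 83300/173000 = 0.294 V.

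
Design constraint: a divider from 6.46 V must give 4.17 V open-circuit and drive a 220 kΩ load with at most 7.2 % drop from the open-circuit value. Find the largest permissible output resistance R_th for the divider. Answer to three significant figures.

R_th ≤ 17.1 kΩ

Loading drop = R_th/(R_th + R_L) ≤ 0.0720, so R_th ≤ R_L · ε/(1−ε) = 220 kΩ × 0.0720/0.9280 = 17.1 kΩ.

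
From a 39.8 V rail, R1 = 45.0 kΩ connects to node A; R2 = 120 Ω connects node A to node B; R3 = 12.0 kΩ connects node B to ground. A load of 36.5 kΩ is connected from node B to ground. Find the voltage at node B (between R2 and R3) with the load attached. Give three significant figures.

At node B, R3 is in parallel with the load: R3‖R_L = 9031 Ω.
Below node A the resistance is R2 + (R3‖R_L) = 9151 Ω, so V_A = 39.8 × 9151/54150 = 6.726 V.
Then V_B = V_A × (R3‖R_L)/(R2 + R3‖R_L) = 6.726 × 9031/9151 = 6.64 V.

V ≈ 6.64 V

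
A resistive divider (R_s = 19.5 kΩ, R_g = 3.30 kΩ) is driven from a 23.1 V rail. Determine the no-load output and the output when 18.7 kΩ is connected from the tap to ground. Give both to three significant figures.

Unloaded: 3.34 V; loaded: 2.90 V

Open-circuit: V = 23.1 × 3.30/(19.5 + 3.30) = 3.34 V.
With the load, R_g becomes R_g‖R_L = 2.805 kΩ, so V = 23.1 × 2.805/22.30 = 2.90 V.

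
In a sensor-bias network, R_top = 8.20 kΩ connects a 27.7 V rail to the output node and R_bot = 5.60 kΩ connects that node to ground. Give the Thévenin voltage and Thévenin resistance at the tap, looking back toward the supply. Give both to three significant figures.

V_th is the open-circuit tap voltage: 27.7 × 5.60/(8.20 + 5.60) = 11.2 V.
With the supply zeroed, R_top and R_bot appear in parallel from the tap: R_th = R_top‖R_bot = (8.20 × 5.60)/13.80 = 3.33 kΩ.

V_th = 11.2 V, R_th = 3.33 kΩ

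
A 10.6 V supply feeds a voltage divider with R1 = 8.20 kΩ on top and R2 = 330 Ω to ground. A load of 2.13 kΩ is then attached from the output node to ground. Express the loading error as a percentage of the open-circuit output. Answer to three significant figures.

The divider's output (Thévenin) resistance is R1‖R2 = 317.2 Ω.
Fractional drop under load = R_th/(R_th + R_L) = 317.2 / (317.2 + 2130) = 0.1296.
So the output falls by 13.0 %.

13.0 %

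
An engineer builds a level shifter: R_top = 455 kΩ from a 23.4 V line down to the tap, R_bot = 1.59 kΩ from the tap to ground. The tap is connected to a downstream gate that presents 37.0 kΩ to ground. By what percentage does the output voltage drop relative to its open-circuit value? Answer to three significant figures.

The divider's output (Thévenin) resistance is R_top‖R_bot = 1.584 kΩ.
Fractional drop under load = R_th/(R_th + R_L) = 1.584 / (1.584 + 37.0) = 0.04106.
So the output falls by 4.11 %.

4.11 %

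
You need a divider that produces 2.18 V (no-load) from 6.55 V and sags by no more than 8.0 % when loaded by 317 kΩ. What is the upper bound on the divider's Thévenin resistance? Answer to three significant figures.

R_th ≤ 27.6 kΩ

Loading drop = R_th/(R_th + R_L) ≤ 0.0800, so R_th ≤ R_L · ε/(1−ε) = 317 kΩ × 0.0800/0.9200 = 27.6 kΩ.
(Any R1, R2 with R2/(R1+R2) = 0.333 and R1‖R2 ≤ 27.6 kΩ will meet the spec.)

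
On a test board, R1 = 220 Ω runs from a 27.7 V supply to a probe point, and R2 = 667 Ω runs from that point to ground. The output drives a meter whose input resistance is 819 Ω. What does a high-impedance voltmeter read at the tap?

V_out ≈ 17.3 V

The load sits in parallel with R2: R2‖R_L = (667 × 819) / (667 + 819) = 367.6 Ω.
V_out = 27.7 × 367.6 / (220 + 367.6) = 27.7 × 367.6/587.6 = 17.3 V.
(Unloaded it would have been 20.8 V.)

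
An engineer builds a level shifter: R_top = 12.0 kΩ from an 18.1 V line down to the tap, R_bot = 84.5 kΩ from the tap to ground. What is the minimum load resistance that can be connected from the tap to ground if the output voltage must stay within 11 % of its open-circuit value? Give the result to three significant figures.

Output resistance R_th = R_top‖R_bot = (12.0 × 84.5)/96.50 = 10.51 kΩ.
The fractional drop is R_th/(R_th + R_L); requiring this ≤ 0.110 gives R_L ≥ R_th(1/0.110 − 1) = 10.51 × 8.091 = 85.0 kΩ.

R_L(min) ≈ 85.0 kΩ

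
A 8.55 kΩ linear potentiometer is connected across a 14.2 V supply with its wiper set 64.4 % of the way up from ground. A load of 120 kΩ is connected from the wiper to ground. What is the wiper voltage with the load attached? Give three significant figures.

The wiper splits the pot into (1−α)R = 3.044 kΩ above and αR = 5.506 kΩ below.
Lower section ‖ load = 5.265 kΩ.
V_wiper = 14.2 × 5.265/(3.044 + 5.265) = 9.00 V.

V ≈ 9.00 V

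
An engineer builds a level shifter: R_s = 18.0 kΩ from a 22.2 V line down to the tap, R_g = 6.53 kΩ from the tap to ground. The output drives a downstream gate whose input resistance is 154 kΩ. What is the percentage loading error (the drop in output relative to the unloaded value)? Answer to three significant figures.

The divider's output (Thévenin) resistance is R_s‖R_g = 4.792 kΩ.
Fractional drop under load = R_th/(R_th + R_L) = 4.792 / (4.792 + 154) = 0.03018.
So the output falls by 3.02 %.

3.02 %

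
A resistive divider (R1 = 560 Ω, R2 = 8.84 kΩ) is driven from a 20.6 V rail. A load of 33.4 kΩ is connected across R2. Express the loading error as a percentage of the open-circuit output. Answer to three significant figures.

1.55 %

The divider's output (Thévenin) resistance is R1‖R2 = 526.6 Ω.
Fractional drop under load = R_th/(R_th + R_L) = 526.6 / (526.6 + 33400) = 0.01552.
So the output falls by 1.55 %.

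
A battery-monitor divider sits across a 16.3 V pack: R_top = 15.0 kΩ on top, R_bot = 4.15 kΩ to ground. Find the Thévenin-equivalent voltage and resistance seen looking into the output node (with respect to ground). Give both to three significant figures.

V_th is the open-circuit tap voltage: 16.3 × 4.15/(15.0 + 4.15) = 3.53 V.
With the supply zeroed, R_top and R_bot appear in parallel from the tap: R_th = R_top‖R_bot = (15.0 × 4.15)/19.15 = 3.25 kΩ.

V_th = 3.53 V, R_th = 3.25 kΩ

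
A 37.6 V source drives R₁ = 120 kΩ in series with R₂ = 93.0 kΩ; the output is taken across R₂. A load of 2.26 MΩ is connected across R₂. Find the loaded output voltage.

The load sits in parallel with R₂: R₂‖R_L = (93.0 × 2260) / (93.0 + 2260) = 89.32 kΩ.
V_out = 37.6 × 89.32 / (120 + 89.32) = 37.6 × 89.32/209.3 = 16.0 V.

V_out ≈ 16.0 V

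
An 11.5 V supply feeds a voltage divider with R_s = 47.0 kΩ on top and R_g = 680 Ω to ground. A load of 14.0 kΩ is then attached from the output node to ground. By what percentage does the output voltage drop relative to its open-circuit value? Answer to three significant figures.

The divider's output (Thévenin) resistance is R_s‖R_g = 670.3 Ω.
Fractional drop under load = R_th/(R_th + R_L) = 670.3 / (670.3 + 14000) = 0.04569.
So the output falls by 4.57 %.

4.57 %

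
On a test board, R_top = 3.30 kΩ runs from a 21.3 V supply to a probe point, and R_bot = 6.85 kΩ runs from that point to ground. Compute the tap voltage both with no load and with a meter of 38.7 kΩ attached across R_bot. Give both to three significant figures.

Open-circuit: V = 21.3 × 6.85/(3.30 + 6.85) = 14.4 V.
With the load, R_bot becomes R_bot‖R_L = 5.820 kΩ, so V = 21.3 × 5.820/9.120 = 13.6 V.

Unloaded: 14.4 V; loaded: 13.6 V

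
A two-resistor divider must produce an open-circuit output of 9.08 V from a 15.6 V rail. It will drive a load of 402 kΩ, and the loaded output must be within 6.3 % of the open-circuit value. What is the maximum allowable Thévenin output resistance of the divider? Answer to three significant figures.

Loading drop = R_th/(R_th + R_L) ≤ 0.0630, so R_th ≤ R_L · ε/(1−ε) = 402 kΩ × 0.0630/0.9370 = 27.0 kΩ.

R_th ≤ 27.0 kΩ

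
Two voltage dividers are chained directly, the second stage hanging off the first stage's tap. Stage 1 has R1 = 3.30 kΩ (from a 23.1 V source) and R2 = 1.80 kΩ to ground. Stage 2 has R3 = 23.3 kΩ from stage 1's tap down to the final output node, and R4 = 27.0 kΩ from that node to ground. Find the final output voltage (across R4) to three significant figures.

V_out ≈ 4.28 V

Stage 2 presents R3+R4 = 50.30 kΩ as a load on stage 1's tap.
Stage 1's lower leg becomes R2‖(R3+R4) = 1.738 kΩ, so V_mid = 23.1 × 1.738/5.038 = 7.968 V.
Stage 2 is itself unloaded: V_out = V_mid × R4/(R3+R4) = 7.968 × 27.0/50.30 = 4.28 V.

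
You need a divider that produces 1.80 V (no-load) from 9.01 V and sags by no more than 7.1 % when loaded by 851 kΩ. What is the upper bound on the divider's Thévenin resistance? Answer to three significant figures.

R_th ≤ 65.0 kΩ

Loading drop = R_th/(R_th + R_L) ≤ 0.0710, so R_th ≤ R_L · ε/(1−ε) = 851 kΩ × 0.0710/0.9290 = 65.0 kΩ.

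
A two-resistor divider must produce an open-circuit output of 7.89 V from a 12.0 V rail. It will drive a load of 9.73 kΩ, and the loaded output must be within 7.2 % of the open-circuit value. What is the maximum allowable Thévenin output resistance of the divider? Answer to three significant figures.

Loading drop = R_th/(R_th + R_L) ≤ 0.0720, so R_th ≤ R_L · ε/(1−ε) = 9.73 kΩ × 0.0720/0.9280 = 755 Ω.
(Any R1, R2 with R2/(R1+R2) = 0.657 and R1‖R2 ≤ 755 Ω will meet the spec.)

R_th ≤ 755 Ω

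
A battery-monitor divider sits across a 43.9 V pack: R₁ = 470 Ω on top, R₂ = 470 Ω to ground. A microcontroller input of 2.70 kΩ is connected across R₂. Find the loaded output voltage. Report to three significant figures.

V_out ≈ 20.2 V

The load sits in parallel with R₂: R₂‖R_L = (470 × 2700) / (470 + 2700) = 400.3 Ω.
V_out = 43.9 × 400.3 / (470 + 400.3) = 43.9 × 400.3/870.3 = 20.2 V.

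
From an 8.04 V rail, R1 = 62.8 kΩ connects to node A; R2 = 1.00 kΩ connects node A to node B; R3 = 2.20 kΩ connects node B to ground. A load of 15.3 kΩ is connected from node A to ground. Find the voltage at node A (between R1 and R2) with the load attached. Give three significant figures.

V ≈ 0.325 V

Below node A the series string R2+R3 = 3.200 kΩ sits in parallel with the 15.3 kΩ load: 2.646 kΩ.
V_A = 8.04 × 2.646/(62.8 + 2.646) = 0.325 V.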